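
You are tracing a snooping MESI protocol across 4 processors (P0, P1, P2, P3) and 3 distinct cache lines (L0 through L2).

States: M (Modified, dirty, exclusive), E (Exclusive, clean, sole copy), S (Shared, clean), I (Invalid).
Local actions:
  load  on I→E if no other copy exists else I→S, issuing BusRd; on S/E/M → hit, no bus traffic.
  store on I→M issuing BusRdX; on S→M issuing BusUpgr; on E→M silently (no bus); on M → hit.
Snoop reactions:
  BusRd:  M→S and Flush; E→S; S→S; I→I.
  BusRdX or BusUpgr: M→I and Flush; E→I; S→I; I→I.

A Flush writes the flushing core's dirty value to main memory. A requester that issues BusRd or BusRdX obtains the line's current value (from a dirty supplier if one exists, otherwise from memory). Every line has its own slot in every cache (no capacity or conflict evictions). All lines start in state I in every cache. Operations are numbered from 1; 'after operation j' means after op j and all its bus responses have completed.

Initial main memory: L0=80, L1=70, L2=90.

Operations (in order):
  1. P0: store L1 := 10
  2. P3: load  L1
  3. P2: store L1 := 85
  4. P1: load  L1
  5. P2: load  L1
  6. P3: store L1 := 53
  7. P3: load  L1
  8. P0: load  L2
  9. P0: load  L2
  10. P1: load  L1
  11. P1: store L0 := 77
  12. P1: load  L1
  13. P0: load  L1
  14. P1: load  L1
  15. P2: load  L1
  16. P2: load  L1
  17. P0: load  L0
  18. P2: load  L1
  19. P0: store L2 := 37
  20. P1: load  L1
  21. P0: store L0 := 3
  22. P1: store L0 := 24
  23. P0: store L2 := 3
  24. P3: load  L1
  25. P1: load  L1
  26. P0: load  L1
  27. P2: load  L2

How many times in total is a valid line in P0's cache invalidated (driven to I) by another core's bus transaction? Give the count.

[1] P0: store L1 := 10 | P0:M(10), P1:I, P2:I, P3:I | bus: BusRdX
[2] P3: load  L1 | P0:S(10), P1:I, P2:I, P3:S(10) | bus: BusRd,Flush
[3] P2: store L1 := 85 | P0:I, P1:I, P2:M(85), P3:I | bus: BusRdX
[4] P1: load  L1 | P0:I, P1:S(85), P2:S(85), P3:I | bus: BusRd,Flush
[5] P2: load  L1 | P0:I, P1:S(85), P2:S(85), P3:I | bus: none
[6] P3: store L1 := 53 | P0:I, P1:I, P2:I, P3:M(53) | bus: BusRdX
[7] P3: load  L1 | P0:I, P1:I, P2:I, P3:M(53) | bus: none
[8] P0: load  L2 | P0:E(90), P1:I, P2:I, P3:I | bus: BusRd
[9] P0: load  L2 | P0:E(90), P1:I, P2:I, P3:I | bus: none
[10] P1: load  L1 | P0:I, P1:S(53), P2:I, P3:S(53) | bus: BusRd,Flush
[11] P1: store L0 := 77 | P0:I, P1:M(77), P2:I, P3:I | bus: BusRdX
[12] P1: load  L1 | P0:I, P1:S(53), P2:I, P3:S(53) | bus: none
[13] P0: load  L1 | P0:S(53), P1:S(53), P2:I, P3:S(53) | bus: BusRd
[14] P1: load  L1 | P0:S(53), P1:S(53), P2:I, P3:S(53) | bus: none
[15] P2: load  L1 | P0:S(53), P1:S(53), P2:S(53), P3:S(53) | bus: BusRd
[16] P2: load  L1 | P0:S(53), P1:S(53), P2:S(53), P3:S(53) | bus: none
[17] P0: load  L0 | P0:S(77), P1:S(77), P2:I, P3:I | bus: BusRd,Flush
[18] P2: load  L1 | P0:S(53), P1:S(53), P2:S(53), P3:S(53) | bus: none
[19] P0: store L2 := 37 | P0:M(37), P1:I, P2:I, P3:I | bus: none
[20] P1: load  L1 | P0:S(53), P1:S(53), P2:S(53), P3:S(53) | bus: none
[21] P0: store L0 := 3 | P0:M(3), P1:I, P2:I, P3:I | bus: BusUpgr
[22] P1: store L0 := 24 | P0:I, P1:M(24), P2:I, P3:I | bus: BusRdX,Flush
[23] P0: store L2 := 3 | P0:M(3), P1:I, P2:I, P3:I | bus: none
[24] P3: load  L1 | P0:S(53), P1:S(53), P2:S(53), P3:S(53) | bus: none
[25] P1: load  L1 | P0:S(53), P1:S(53), P2:S(53), P3:S(53) | bus: none
[26] P0: load  L1 | P0:S(53), P1:S(53), P2:S(53), P3:S(53) | bus: none
[27] P2: load  L2 | P0:S(3), P1:I, P2:S(3), P3:I | bus: BusRd,Flush

invalidations = 2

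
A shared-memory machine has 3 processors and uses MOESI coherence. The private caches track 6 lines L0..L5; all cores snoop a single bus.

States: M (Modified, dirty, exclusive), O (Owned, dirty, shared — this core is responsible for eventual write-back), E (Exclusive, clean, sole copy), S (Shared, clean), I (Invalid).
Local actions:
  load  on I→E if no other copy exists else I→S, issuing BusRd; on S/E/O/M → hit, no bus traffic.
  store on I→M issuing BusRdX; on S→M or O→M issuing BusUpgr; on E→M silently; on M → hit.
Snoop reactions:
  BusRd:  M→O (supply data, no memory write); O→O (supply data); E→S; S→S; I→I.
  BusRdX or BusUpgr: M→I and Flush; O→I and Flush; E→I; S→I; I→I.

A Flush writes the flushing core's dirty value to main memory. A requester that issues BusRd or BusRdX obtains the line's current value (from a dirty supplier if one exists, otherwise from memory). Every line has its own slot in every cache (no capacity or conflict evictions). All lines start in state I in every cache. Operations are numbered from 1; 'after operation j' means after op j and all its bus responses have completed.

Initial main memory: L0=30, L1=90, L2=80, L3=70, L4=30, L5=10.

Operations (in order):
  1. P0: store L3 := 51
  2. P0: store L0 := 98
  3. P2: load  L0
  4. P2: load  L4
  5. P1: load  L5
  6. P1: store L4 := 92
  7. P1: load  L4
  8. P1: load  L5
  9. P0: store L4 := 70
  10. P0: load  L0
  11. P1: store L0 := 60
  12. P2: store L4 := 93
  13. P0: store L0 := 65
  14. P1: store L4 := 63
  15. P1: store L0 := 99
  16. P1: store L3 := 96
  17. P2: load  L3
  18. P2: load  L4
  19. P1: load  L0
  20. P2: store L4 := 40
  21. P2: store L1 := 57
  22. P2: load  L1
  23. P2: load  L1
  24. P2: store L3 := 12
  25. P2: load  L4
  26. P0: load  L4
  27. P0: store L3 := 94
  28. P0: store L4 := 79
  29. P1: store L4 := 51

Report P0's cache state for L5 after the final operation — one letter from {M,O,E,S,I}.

state = I

step 1: P0: store L3 := 51  ⟶  MII  (L3)  txn=BusRdX  M[L3]=70
step 2: P0: store L0 := 98  ⟶  MII  (L0)  txn=BusRdX  M[L0]=30
step 3: P2: load  L0  ⟶  OIS  (L0)  txn=BusRd  M[L0]=30
step 4: P2: load  L4  ⟶  IIE  (L4)  txn=BusRd  M[L4]=30
step 5: P1: load  L5  ⟶  IEI  (L5)  txn=BusRd  M[L5]=10
step 6: P1: store L4 := 92  ⟶  IMI  (L4)  txn=BusRdX  M[L4]=30
step 7: P1: load  L4  ⟶  IMI  (L4)  txn=∅  M[L4]=30
step 8: P1: load  L5  ⟶  IEI  (L5)  txn=∅  M[L5]=10
step 9: P0: store L4 := 70  ⟶  MII  (L4)  txn=BusRdX+Flush  M[L4]=92
step 10: P0: load  L0  ⟶  OIS  (L0)  txn=∅  M[L0]=30
step 11: P1: store L0 := 60  ⟶  IMI  (L0)  txn=BusRdX+Flush  M[L0]=98
step 12: P2: store L4 := 93  ⟶  IIM  (L4)  txn=BusRdX+Flush  M[L4]=70
step 13: P0: store L0 := 65  ⟶  MII  (L0)  txn=BusRdX+Flush  M[L0]=60
step 14: P1: store L4 := 63  ⟶  IMI  (L4)  txn=BusRdX+Flush  M[L4]=93
step 15: P1: store L0 := 99  ⟶  IMI  (L0)  txn=BusRdX+Flush  M[L0]=65
step 16: P1: store L3 := 96  ⟶  IMI  (L3)  txn=BusRdX+Flush  M[L3]=51
step 17: P2: load  L3  ⟶  IOS  (L3)  txn=BusRd  M[L3]=51
step 18: P2: load  L4  ⟶  IOS  (L4)  txn=BusRd  M[L4]=93
step 19: P1: load  L0  ⟶  IMI  (L0)  txn=∅  M[L0]=65
step 20: P2: store L4 := 40  ⟶  IIM  (L4)  txn=BusUpgr+Flush  M[L4]=63
step 21: P2: store L1 := 57  ⟶  IIM  (L1)  txn=BusRdX  M[L1]=90
step 22: P2: load  L1  ⟶  IIM  (L1)  txn=∅  M[L1]=90
step 23: P2: load  L1  ⟶  IIM  (L1)  txn=∅  M[L1]=90
step 24: P2: store L3 := 12  ⟶  IIM  (L3)  txn=BusUpgr+Flush  M[L3]=96
step 25: P2: load  L4  ⟶  IIM  (L4)  txn=∅  M[L4]=63
step 26: P0: load  L4  ⟶  SIO  (L4)  txn=BusRd  M[L4]=63
step 27: P0: store L3 := 94  ⟶  MII  (L3)  txn=BusRdX+Flush  M[L3]=12
step 28: P0: store L4 := 79  ⟶  MII  (L4)  txn=BusUpgr+Flush  M[L4]=40
step 29: P1: store L4 := 51  ⟶  IMI  (L4)  txn=BusRdX+Flush  M[L4]=79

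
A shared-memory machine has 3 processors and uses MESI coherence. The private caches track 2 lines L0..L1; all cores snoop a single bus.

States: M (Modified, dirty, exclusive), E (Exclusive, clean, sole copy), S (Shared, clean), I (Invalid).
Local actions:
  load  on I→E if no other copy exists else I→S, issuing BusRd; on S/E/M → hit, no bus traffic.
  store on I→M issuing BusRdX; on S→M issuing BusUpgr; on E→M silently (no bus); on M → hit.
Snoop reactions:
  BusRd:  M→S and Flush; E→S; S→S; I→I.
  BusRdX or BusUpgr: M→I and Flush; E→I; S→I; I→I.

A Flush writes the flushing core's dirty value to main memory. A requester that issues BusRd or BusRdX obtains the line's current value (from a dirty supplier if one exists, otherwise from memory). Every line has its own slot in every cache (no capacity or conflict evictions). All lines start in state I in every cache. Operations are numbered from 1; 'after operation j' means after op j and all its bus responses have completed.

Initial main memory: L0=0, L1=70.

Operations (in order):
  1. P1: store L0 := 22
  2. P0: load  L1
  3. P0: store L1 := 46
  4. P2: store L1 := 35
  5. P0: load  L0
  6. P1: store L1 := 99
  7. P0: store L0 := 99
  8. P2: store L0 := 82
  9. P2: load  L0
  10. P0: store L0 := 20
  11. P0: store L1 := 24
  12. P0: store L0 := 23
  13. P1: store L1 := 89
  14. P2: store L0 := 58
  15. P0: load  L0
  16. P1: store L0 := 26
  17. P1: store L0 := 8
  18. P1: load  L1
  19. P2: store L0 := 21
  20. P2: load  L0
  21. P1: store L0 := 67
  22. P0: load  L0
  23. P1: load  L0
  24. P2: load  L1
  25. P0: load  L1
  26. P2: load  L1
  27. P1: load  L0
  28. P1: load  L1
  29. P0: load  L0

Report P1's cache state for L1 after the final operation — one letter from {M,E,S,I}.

state = S

1. P1: store L0 := 22  bus=[BusRdX]  L0: P0=I P1=M P2=I  mem[L0]=0
2. P0: load  L1  bus=[BusRd]  L1: P0=E P1=I P2=I  mem[L1]=70
3. P0: store L1 := 46  bus=[-]  L1: P0=M P1=I P2=I  mem[L1]=70
4. P2: store L1 := 35  bus=[BusRdX,Flush]  L1: P0=I P1=I P2=M  mem[L1]=46
5. P0: load  L0  bus=[BusRd,Flush]  L0: P0=S P1=S P2=I  mem[L0]=22
6. P1: store L1 := 99  bus=[BusRdX,Flush]  L1: P0=I P1=M P2=I  mem[L1]=35
7. P0: store L0 := 99  bus=[BusUpgr]  L0: P0=M P1=I P2=I  mem[L0]=22
8. P2: store L0 := 82  bus=[BusRdX,Flush]  L0: P0=I P1=I P2=M  mem[L0]=99
9. P2: load  L0  bus=[-]  L0: P0=I P1=I P2=M  mem[L0]=99
10. P0: store L0 := 20  bus=[BusRdX,Flush]  L0: P0=M P1=I P2=I  mem[L0]=82
11. P0: store L1 := 24  bus=[BusRdX,Flush]  L1: P0=M P1=I P2=I  mem[L1]=99
12. P0: store L0 := 23  bus=[-]  L0: P0=M P1=I P2=I  mem[L0]=82
13. P1: store L1 := 89  bus=[BusRdX,Flush]  L1: P0=I P1=M P2=I  mem[L1]=24
14. P2: store L0 := 58  bus=[BusRdX,Flush]  L0: P0=I P1=I P2=M  mem[L0]=23
15. P0: load  L0  bus=[BusRd,Flush]  L0: P0=S P1=I P2=S  mem[L0]=58
16. P1: store L0 := 26  bus=[BusRdX]  L0: P0=I P1=M P2=I  mem[L0]=58
17. P1: store L0 := 8  bus=[-]  L0: P0=I P1=M P2=I  mem[L0]=58
18. P1: load  L1  bus=[-]  L1: P0=I P1=M P2=I  mem[L1]=24
19. P2: store L0 := 21  bus=[BusRdX,Flush]  L0: P0=I P1=I P2=M  mem[L0]=8
20. P2: load  L0  bus=[-]  L0: P0=I P1=I P2=M  mem[L0]=8
21. P1: store L0 := 67  bus=[BusRdX,Flush]  L0: P0=I P1=M P2=I  mem[L0]=21
22. P0: load  L0  bus=[BusRd,Flush]  L0: P0=S P1=S P2=I  mem[L0]=67
23. P1: load  L0  bus=[-]  L0: P0=S P1=S P2=I  mem[L0]=67
24. P2: load  L1  bus=[BusRd,Flush]  L1: P0=I P1=S P2=S  mem[L1]=89
25. P0: load  L1  bus=[BusRd]  L1: P0=S P1=S P2=S  mem[L1]=89
26. P2: load  L1  bus=[-]  L1: P0=S P1=S P2=S  mem[L1]=89
27. P1: load  L0  bus=[-]  L0: P0=S P1=S P2=I  mem[L0]=67
28. P1: load  L1  bus=[-]  L1: P0=S P1=S P2=S  mem[L1]=89
29. P0: load  L0  bus=[-]  L0: P0=S P1=S P2=I  mem[L0]=67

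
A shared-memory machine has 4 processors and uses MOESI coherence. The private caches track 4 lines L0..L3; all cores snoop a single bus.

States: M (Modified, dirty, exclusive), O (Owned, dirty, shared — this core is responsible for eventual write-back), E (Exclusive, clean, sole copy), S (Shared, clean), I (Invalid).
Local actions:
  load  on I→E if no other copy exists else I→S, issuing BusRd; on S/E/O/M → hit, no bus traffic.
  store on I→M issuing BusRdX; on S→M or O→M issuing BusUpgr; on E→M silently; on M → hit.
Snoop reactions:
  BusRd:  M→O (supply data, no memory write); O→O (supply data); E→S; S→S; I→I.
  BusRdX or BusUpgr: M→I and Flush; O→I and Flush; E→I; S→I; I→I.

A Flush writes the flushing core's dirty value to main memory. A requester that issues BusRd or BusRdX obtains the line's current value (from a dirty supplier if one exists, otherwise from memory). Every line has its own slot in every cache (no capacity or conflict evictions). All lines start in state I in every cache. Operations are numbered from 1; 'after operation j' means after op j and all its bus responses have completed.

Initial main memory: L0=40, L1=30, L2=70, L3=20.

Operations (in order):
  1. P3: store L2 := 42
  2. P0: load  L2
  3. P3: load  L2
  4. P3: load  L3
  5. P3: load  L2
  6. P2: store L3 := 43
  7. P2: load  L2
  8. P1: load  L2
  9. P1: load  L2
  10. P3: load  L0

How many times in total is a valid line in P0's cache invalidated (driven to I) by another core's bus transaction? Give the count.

invalidations = 0

[1] P3: store L2 := 42 | P0:I, P1:I, P2:I, P3:M(42) | bus: BusRdX
[2] P0: load  L2 | P0:S(42), P1:I, P2:I, P3:O(42) | bus: BusRd
[3] P3: load  L2 | P0:S(42), P1:I, P2:I, P3:O(42) | bus: none
[4] P3: load  L3 | P0:I, P1:I, P2:I, P3:E(20) | bus: BusRd
[5] P3: load  L2 | P0:S(42), P1:I, P2:I, P3:O(42) | bus: none
[6] P2: store L3 := 43 | P0:I, P1:I, P2:M(43), P3:I | bus: BusRdX
[7] P2: load  L2 | P0:S(42), P1:I, P2:S(42), P3:O(42) | bus: BusRd
[8] P1: load  L2 | P0:S(42), P1:S(42), P2:S(42), P3:O(42) | bus: BusRd
[9] P1: load  L2 | P0:S(42), P1:S(42), P2:S(42), P3:O(42) | bus: none
[10] P3: load  L0 | P0:I, P1:I, P2:I, P3:E(40) | bus: BusRd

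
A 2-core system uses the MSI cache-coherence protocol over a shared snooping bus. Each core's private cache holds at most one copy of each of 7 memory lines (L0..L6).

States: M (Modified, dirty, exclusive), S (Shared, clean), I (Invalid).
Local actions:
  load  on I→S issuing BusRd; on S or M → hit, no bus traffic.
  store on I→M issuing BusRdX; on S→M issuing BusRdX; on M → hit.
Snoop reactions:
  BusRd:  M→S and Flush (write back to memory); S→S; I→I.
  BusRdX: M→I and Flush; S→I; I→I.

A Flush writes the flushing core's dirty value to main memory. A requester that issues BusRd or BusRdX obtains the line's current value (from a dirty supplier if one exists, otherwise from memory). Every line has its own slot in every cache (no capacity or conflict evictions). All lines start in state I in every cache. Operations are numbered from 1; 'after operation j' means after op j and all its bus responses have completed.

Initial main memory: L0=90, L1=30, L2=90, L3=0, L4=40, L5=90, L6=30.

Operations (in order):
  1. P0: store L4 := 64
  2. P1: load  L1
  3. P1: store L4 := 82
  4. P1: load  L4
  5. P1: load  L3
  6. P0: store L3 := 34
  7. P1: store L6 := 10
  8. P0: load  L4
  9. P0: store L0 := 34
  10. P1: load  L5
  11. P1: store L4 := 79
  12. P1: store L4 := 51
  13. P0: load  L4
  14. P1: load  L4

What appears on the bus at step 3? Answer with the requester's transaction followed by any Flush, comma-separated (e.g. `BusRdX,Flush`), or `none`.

bus = BusRdX,Flush

1. P0: store L4 := 64  bus=[BusRdX]  L4: P0=M P1=I  mem[L4]=40
2. P1: load  L1  bus=[BusRd]  L1: P0=I P1=S  mem[L1]=30
3. P1: store L4 := 82  bus=[BusRdX,Flush]  L4: P0=I P1=M  mem[L4]=64
4. P1: load  L4  bus=[-]  L4: P0=I P1=M  mem[L4]=64
5. P1: load  L3  bus=[BusRd]  L3: P0=I P1=S  mem[L3]=0
6. P0: store L3 := 34  bus=[BusRdX]  L3: P0=M P1=I  mem[L3]=0
7. P1: store L6 := 10  bus=[BusRdX]  L6: P0=I P1=M  mem[L6]=30
8. P0: load  L4  bus=[BusRd,Flush]  L4: P0=S P1=S  mem[L4]=82
9. P0: store L0 := 34  bus=[BusRdX]  L0: P0=M P1=I  mem[L0]=90
10. P1: load  L5  bus=[BusRd]  L5: P0=I P1=S  mem[L5]=90
11. P1: store L4 := 79  bus=[BusRdX]  L4: P0=I P1=M  mem[L4]=82
12. P1: store L4 := 51  bus=[-]  L4: P0=I P1=M  mem[L4]=82
13. P0: load  L4  bus=[BusRd,Flush]  L4: P0=S P1=S  mem[L4]=51
14. P1: load  L4  bus=[-]  L4: P0=S P1=S  mem[L4]=51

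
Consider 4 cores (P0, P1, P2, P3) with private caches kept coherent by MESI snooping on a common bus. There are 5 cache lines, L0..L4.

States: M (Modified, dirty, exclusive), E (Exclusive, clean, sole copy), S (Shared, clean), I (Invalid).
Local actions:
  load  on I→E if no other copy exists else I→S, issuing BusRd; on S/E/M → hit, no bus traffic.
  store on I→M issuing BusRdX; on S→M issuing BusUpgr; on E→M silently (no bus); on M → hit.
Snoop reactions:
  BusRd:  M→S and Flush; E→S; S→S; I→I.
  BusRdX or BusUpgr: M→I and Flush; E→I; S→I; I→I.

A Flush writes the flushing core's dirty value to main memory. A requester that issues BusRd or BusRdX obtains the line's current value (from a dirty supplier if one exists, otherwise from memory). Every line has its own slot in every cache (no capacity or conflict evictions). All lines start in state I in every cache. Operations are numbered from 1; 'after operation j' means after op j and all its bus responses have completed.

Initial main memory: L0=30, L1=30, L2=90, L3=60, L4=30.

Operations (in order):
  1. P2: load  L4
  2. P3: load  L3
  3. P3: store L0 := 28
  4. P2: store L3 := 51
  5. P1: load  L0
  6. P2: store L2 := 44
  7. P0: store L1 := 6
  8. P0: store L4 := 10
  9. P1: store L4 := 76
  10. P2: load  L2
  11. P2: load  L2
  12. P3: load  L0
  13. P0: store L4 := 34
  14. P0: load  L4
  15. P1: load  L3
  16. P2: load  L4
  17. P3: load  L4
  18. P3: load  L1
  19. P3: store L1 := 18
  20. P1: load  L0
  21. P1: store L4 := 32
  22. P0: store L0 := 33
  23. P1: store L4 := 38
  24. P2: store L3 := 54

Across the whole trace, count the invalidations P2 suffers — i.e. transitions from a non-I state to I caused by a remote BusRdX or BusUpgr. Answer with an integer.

invalidations = 2

  op1 P2: load  L4 → I/I/E/I on L4; bus BusRd; mem=30
  op2 P3: load  L3 → I/I/I/E on L3; bus BusRd; mem=60
  op3 P3: store L0 := 28 → I/I/I/M on L0; bus BusRdX; mem=30
  op4 P2: store L3 := 51 → I/I/M/I on L3; bus BusRdX; mem=60
  op5 P1: load  L0 → I/S/I/S on L0; bus BusRd Flush; mem=28
  op6 P2: store L2 := 44 → I/I/M/I on L2; bus BusRdX; mem=90
  op7 P0: store L1 := 6 → M/I/I/I on L1; bus BusRdX; mem=30
  op8 P0: store L4 := 10 → M/I/I/I on L4; bus BusRdX; mem=30
  op9 P1: store L4 := 76 → I/M/I/I on L4; bus BusRdX Flush; mem=10
  op10 P2: load  L2 → I/I/M/I on L2; bus (none); mem=90
  op11 P2: load  L2 → I/I/M/I on L2; bus (none); mem=90
  op12 P3: load  L0 → I/S/I/S on L0; bus (none); mem=28
  op13 P0: store L4 := 34 → M/I/I/I on L4; bus BusRdX Flush; mem=76
  op14 P0: load  L4 → M/I/I/I on L4; bus (none); mem=76
  op15 P1: load  L3 → I/S/S/I on L3; bus BusRd Flush; mem=51
  op16 P2: load  L4 → S/I/S/I on L4; bus BusRd Flush; mem=34
  op17 P3: load  L4 → S/I/S/S on L4; bus BusRd; mem=34
  op18 P3: load  L1 → S/I/I/S on L1; bus BusRd Flush; mem=6
  op19 P3: store L1 := 18 → I/I/I/M on L1; bus BusUpgr; mem=6
  op20 P1: load  L0 → I/S/I/S on L0; bus (none); mem=28
  op21 P1: store L4 := 32 → I/M/I/I on L4; bus BusRdX; mem=34
  op22 P0: store L0 := 33 → M/I/I/I on L0; bus BusRdX; mem=28
  op23 P1: store L4 := 38 → I/M/I/I on L4; bus (none); mem=34
  op24 P2: store L3 := 54 → I/I/M/I on L3; bus BusUpgr; mem=51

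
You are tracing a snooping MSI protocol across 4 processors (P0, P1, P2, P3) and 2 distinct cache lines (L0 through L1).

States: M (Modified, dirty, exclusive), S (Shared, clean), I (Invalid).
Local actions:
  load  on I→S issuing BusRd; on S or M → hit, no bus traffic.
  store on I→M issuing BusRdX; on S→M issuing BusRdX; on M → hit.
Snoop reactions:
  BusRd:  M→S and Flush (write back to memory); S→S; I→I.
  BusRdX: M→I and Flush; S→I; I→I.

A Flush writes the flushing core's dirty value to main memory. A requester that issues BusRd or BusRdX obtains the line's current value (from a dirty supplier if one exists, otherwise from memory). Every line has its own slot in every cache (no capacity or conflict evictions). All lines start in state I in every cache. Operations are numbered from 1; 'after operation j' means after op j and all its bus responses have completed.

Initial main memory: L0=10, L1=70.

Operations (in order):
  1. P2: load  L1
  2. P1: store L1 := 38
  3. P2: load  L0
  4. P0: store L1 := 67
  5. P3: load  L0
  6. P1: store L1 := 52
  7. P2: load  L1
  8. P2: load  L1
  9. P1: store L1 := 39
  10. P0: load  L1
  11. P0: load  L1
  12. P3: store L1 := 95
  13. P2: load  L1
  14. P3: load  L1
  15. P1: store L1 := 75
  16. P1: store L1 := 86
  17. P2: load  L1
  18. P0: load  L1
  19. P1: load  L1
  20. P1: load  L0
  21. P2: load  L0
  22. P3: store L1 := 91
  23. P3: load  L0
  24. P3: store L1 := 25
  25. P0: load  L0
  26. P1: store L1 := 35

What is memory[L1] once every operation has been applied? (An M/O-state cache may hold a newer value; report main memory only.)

  op1 P2: load  L1 → I/I/S/I on L1; bus BusRd; mem=70
  op2 P1: store L1 := 38 → I/M/I/I on L1; bus BusRdX; mem=70
  op3 P2: load  L0 → I/I/S/I on L0; bus BusRd; mem=10
  op4 P0: store L1 := 67 → M/I/I/I on L1; bus BusRdX Flush; mem=38
  op5 P3: load  L0 → I/I/S/S on L0; bus BusRd; mem=10
  op6 P1: store L1 := 52 → I/M/I/I on L1; bus BusRdX Flush; mem=67
  op7 P2: load  L1 → I/S/S/I on L1; bus BusRd Flush; mem=52
  op8 P2: load  L1 → I/S/S/I on L1; bus (none); mem=52
  op9 P1: store L1 := 39 → I/M/I/I on L1; bus BusRdX; mem=52
  op10 P0: load  L1 → S/S/I/I on L1; bus BusRd Flush; mem=39
  op11 P0: load  L1 → S/S/I/I on L1; bus (none); mem=39
  op12 P3: store L1 := 95 → I/I/I/M on L1; bus BusRdX; mem=39
  op13 P2: load  L1 → I/I/S/S on L1; bus BusRd Flush; mem=95
  op14 P3: load  L1 → I/I/S/S on L1; bus (none); mem=95
  op15 P1: store L1 := 75 → I/M/I/I on L1; bus BusRdX; mem=95
  op16 P1: store L1 := 86 → I/M/I/I on L1; bus (none); mem=95
  op17 P2: load  L1 → I/S/S/I on L1; bus BusRd Flush; mem=86
  op18 P0: load  L1 → S/S/S/I on L1; bus BusRd; mem=86
  op19 P1: load  L1 → S/S/S/I on L1; bus (none); mem=86
  op20 P1: load  L0 → I/S/S/S on L0; bus BusRd; mem=10
  op21 P2: load  L0 → I/S/S/S on L0; bus (none); mem=10
  op22 P3: store L1 := 91 → I/I/I/M on L1; bus BusRdX; mem=86
  op23 P3: load  L0 → I/S/S/S on L0; bus (none); mem=10
  op24 P3: store L1 := 25 → I/I/I/M on L1; bus (none); mem=86
  op25 P0: load  L0 → S/S/S/S on L0; bus BusRd; mem=10
  op26 P1: store L1 := 35 → I/M/I/I on L1; bus BusRdX Flush; mem=25

memory[L1] = 25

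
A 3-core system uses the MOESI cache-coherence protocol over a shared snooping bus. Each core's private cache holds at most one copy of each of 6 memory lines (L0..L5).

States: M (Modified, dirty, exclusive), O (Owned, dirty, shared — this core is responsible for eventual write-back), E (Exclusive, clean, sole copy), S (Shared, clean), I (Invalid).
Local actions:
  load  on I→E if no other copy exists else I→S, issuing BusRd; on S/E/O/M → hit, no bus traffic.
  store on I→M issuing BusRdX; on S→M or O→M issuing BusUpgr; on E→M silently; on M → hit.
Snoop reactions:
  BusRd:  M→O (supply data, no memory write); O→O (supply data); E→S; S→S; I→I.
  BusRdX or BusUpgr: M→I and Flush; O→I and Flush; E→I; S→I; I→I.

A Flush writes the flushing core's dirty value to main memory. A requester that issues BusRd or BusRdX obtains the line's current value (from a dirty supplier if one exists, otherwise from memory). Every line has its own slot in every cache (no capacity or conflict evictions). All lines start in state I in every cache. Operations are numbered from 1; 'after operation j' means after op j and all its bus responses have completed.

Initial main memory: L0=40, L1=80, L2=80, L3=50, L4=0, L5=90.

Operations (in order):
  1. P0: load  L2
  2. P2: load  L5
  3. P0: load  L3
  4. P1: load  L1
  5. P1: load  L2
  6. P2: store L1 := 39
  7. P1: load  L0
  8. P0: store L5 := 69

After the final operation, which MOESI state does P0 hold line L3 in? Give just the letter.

state = E

1. P0: load  L2  bus=[BusRd]  L2: P0=E P1=I P2=I  mem[L2]=80
2. P2: load  L5  bus=[BusRd]  L5: P0=I P1=I P2=E  mem[L5]=90
3. P0: load  L3  bus=[BusRd]  L3: P0=E P1=I P2=I  mem[L3]=50
4. P1: load  L1  bus=[BusRd]  L1: P0=I P1=E P2=I  mem[L1]=80
5. P1: load  L2  bus=[BusRd]  L2: P0=S P1=S P2=I  mem[L2]=80
6. P2: store L1 := 39  bus=[BusRdX]  L1: P0=I P1=I P2=M  mem[L1]=80
7. P1: load  L0  bus=[BusRd]  L0: P0=I P1=E P2=I  mem[L0]=40
8. P0: store L5 := 69  bus=[BusRdX]  L5: P0=M P1=I P2=I  mem[L5]=90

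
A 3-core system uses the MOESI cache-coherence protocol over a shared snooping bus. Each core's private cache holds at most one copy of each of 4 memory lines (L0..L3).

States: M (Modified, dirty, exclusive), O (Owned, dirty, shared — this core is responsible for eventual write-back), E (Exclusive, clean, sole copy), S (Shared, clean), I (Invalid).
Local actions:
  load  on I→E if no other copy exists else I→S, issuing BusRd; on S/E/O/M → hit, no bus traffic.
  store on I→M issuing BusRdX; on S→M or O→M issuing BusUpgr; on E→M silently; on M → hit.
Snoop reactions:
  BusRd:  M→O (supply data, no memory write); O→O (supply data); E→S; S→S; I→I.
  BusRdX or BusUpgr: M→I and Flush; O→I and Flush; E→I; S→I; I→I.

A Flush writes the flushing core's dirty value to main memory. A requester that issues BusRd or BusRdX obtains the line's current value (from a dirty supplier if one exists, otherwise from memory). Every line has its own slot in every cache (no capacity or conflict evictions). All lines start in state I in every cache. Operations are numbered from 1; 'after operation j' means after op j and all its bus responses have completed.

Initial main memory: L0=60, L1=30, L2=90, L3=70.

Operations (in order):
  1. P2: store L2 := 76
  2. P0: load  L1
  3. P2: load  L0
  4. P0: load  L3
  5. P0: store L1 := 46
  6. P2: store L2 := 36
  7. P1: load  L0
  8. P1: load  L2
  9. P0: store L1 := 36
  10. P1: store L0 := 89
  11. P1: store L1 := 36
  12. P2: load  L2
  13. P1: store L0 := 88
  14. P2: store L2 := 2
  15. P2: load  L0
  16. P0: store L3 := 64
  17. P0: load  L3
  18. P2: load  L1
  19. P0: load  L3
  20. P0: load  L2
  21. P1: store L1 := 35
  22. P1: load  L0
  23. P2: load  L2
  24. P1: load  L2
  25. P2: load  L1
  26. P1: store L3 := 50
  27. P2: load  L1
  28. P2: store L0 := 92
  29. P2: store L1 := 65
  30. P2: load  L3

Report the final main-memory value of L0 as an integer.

memory[L0] = 88

  op1 P2: store L2 := 76 → I/I/M on L2; bus BusRdX; mem=90
  op2 P0: load  L1 → E/I/I on L1; bus BusRd; mem=30
  op3 P2: load  L0 → I/I/E on L0; bus BusRd; mem=60
  op4 P0: load  L3 → E/I/I on L3; bus BusRd; mem=70
  op5 P0: store L1 := 46 → M/I/I on L1; bus (none); mem=30
  op6 P2: store L2 := 36 → I/I/M on L2; bus (none); mem=90
  op7 P1: load  L0 → I/S/S on L0; bus BusRd; mem=60
  op8 P1: load  L2 → I/S/O on L2; bus BusRd; mem=90
  op9 P0: store L1 := 36 → M/I/I on L1; bus (none); mem=30
  op10 P1: store L0 := 89 → I/M/I on L0; bus BusUpgr; mem=60
  op11 P1: store L1 := 36 → I/M/I on L1; bus BusRdX Flush; mem=36
  op12 P2: load  L2 → I/S/O on L2; bus (none); mem=90
  op13 P1: store L0 := 88 → I/M/I on L0; bus (none); mem=60
  op14 P2: store L2 := 2 → I/I/M on L2; bus BusUpgr; mem=90
  op15 P2: load  L0 → I/O/S on L0; bus BusRd; mem=60
  op16 P0: store L3 := 64 → M/I/I on L3; bus (none); mem=70
  op17 P0: load  L3 → M/I/I on L3; bus (none); mem=70
  op18 P2: load  L1 → I/O/S on L1; bus BusRd; mem=36
  op19 P0: load  L3 → M/I/I on L3; bus (none); mem=70
  op20 P0: load  L2 → S/I/O on L2; bus BusRd; mem=90
  op21 P1: store L1 := 35 → I/M/I on L1; bus BusUpgr; mem=36
  op22 P1: load  L0 → I/O/S on L0; bus (none); mem=60
  op23 P2: load  L2 → S/I/O on L2; bus (none); mem=90
  op24 P1: load  L2 → S/S/O on L2; bus BusRd; mem=90
  op25 P2: load  L1 → I/O/S on L1; bus BusRd; mem=36
  op26 P1: store L3 := 50 → I/M/I on L3; bus BusRdX Flush; mem=64
  op27 P2: load  L1 → I/O/S on L1; bus (none); mem=36
  op28 P2: store L0 := 92 → I/I/M on L0; bus BusUpgr Flush; mem=88
  op29 P2: store L1 := 65 → I/I/M on L1; bus BusUpgr Flush; mem=35
  op30 P2: load  L3 → I/O/S on L3; bus BusRd; mem=64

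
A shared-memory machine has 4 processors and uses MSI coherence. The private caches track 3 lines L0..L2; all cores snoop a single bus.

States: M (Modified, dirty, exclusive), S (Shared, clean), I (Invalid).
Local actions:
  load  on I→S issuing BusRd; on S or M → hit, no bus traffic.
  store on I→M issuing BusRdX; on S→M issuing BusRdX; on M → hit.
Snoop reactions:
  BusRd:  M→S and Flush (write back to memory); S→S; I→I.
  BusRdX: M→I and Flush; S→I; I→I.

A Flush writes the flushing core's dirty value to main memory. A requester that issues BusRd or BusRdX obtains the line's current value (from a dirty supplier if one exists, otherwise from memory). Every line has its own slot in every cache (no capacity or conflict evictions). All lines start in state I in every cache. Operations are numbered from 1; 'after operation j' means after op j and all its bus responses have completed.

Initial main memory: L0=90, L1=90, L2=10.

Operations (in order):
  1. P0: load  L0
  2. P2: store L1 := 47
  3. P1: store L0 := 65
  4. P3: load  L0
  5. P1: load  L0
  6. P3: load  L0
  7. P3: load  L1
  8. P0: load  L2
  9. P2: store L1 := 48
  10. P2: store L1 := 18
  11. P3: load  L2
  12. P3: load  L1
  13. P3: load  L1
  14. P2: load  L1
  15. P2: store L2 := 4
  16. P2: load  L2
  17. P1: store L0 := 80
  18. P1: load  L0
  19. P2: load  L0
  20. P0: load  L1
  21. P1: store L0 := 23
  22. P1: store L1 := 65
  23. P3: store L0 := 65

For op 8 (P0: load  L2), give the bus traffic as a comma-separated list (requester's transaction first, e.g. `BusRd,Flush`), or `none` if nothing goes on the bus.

step 1: P0: load  L0  ⟶  SIII  (L0)  txn=BusRd  M[L0]=90
step 2: P2: store L1 := 47  ⟶  IIMI  (L1)  txn=BusRdX  M[L1]=90
step 3: P1: store L0 := 65  ⟶  IMII  (L0)  txn=BusRdX  M[L0]=90
step 4: P3: load  L0  ⟶  ISIS  (L0)  txn=BusRd+Flush  M[L0]=65
step 5: P1: load  L0  ⟶  ISIS  (L0)  txn=∅  M[L0]=65
step 6: P3: load  L0  ⟶  ISIS  (L0)  txn=∅  M[L0]=65
step 7: P3: load  L1  ⟶  IISS  (L1)  txn=BusRd+Flush  M[L1]=47
step 8: P0: load  L2  ⟶  SIII  (L2)  txn=BusRd  M[L2]=10
step 9: P2: store L1 := 48  ⟶  IIMI  (L1)  txn=BusRdX  M[L1]=47
step 10: P2: store L1 := 18  ⟶  IIMI  (L1)  txn=∅  M[L1]=47
step 11: P3: load  L2  ⟶  SIIS  (L2)  txn=BusRd  M[L2]=10
step 12: P3: load  L1  ⟶  IISS  (L1)  txn=BusRd+Flush  M[L1]=18
step 13: P3: load  L1  ⟶  IISS  (L1)  txn=∅  M[L1]=18
step 14: P2: load  L1  ⟶  IISS  (L1)  txn=∅  M[L1]=18
step 15: P2: store L2 := 4  ⟶  IIMI  (L2)  txn=BusRdX  M[L2]=10
step 16: P2: load  L2  ⟶  IIMI  (L2)  txn=∅  M[L2]=10
step 17: P1: store L0 := 80  ⟶  IMII  (L0)  txn=BusRdX  M[L0]=65
step 18: P1: load  L0  ⟶  IMII  (L0)  txn=∅  M[L0]=65
step 19: P2: load  L0  ⟶  ISSI  (L0)  txn=BusRd+Flush  M[L0]=80
step 20: P0: load  L1  ⟶  SISS  (L1)  txn=BusRd  M[L1]=18
step 21: P1: store L0 := 23  ⟶  IMII  (L0)  txn=BusRdX  M[L0]=80
step 22: P1: store L1 := 65  ⟶  IMII  (L1)  txn=BusRdX  M[L1]=18
step 23: P3: store L0 := 65  ⟶  IIIM  (L0)  txn=BusRdX+Flush  M[L0]=23

bus = BusRd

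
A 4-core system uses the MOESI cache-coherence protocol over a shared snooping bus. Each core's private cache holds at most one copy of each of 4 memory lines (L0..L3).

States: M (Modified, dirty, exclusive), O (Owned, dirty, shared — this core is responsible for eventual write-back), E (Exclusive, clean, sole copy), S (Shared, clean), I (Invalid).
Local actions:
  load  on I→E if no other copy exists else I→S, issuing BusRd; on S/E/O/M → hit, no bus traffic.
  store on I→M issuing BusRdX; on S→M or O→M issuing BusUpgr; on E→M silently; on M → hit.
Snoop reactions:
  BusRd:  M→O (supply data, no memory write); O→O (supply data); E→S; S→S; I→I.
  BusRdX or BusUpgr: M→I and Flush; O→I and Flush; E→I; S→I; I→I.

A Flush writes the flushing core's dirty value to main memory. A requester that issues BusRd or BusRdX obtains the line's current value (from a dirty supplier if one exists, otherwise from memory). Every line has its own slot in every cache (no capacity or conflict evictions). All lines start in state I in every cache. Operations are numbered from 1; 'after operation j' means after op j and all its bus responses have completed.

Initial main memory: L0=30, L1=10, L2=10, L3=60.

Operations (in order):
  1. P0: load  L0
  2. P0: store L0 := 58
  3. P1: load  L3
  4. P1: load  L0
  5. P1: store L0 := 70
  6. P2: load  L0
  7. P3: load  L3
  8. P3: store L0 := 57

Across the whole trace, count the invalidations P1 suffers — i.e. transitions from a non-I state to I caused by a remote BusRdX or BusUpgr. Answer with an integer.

invalidations = 1

[1] P0: load  L0 | P0:E(30), P1:I, P2:I, P3:I | bus: BusRd
[2] P0: store L0 := 58 | P0:M(58), P1:I, P2:I, P3:I | bus: none
[3] P1: load  L3 | P0:I, P1:E(60), P2:I, P3:I | bus: BusRd
[4] P1: load  L0 | P0:O(58), P1:S(58), P2:I, P3:I | bus: BusRd
[5] P1: store L0 := 70 | P0:I, P1:M(70), P2:I, P3:I | bus: BusUpgr,Flush
[6] P2: load  L0 | P0:I, P1:O(70), P2:S(70), P3:I | bus: BusRd
[7] P3: load  L3 | P0:I, P1:S(60), P2:I, P3:S(60) | bus: BusRd
[8] P3: store L0 := 57 | P0:I, P1:I, P2:I, P3:M(57) | bus: BusRdX,Flush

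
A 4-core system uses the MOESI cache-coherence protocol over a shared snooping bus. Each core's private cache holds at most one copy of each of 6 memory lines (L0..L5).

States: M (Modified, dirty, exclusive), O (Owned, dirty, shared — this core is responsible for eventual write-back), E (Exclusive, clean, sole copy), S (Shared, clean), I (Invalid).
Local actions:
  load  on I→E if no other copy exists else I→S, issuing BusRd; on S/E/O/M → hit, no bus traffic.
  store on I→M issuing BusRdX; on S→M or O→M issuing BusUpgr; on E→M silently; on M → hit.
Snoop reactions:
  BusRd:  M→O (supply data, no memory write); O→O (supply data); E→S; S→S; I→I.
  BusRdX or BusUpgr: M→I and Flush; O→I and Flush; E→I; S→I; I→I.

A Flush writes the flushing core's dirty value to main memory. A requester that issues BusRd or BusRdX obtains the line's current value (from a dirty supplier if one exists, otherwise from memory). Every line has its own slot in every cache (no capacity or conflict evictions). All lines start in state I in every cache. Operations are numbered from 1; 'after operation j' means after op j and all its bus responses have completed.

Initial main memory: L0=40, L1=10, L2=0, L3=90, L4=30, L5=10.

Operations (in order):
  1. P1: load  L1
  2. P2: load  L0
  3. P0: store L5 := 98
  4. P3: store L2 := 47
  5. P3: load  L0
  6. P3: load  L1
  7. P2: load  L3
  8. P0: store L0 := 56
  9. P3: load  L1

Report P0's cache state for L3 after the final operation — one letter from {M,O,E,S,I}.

state = I

step 1: P1: load  L1  ⟶  IEII  (L1)  txn=BusRd  M[L1]=10
step 2: P2: load  L0  ⟶  IIEI  (L0)  txn=BusRd  M[L0]=40
step 3: P0: store L5 := 98  ⟶  MIII  (L5)  txn=BusRdX  M[L5]=10
step 4: P3: store L2 := 47  ⟶  IIIM  (L2)  txn=BusRdX  M[L2]=0
step 5: P3: load  L0  ⟶  IISS  (L0)  txn=BusRd  M[L0]=40
step 6: P3: load  L1  ⟶  ISIS  (L1)  txn=BusRd  M[L1]=10
step 7: P2: load  L3  ⟶  IIEI  (L3)  txn=BusRd  M[L3]=90
step 8: P0: store L0 := 56  ⟶  MIII  (L0)  txn=BusRdX  M[L0]=40
step 9: P3: load  L1  ⟶  ISIS  (L1)  txn=∅  M[L1]=10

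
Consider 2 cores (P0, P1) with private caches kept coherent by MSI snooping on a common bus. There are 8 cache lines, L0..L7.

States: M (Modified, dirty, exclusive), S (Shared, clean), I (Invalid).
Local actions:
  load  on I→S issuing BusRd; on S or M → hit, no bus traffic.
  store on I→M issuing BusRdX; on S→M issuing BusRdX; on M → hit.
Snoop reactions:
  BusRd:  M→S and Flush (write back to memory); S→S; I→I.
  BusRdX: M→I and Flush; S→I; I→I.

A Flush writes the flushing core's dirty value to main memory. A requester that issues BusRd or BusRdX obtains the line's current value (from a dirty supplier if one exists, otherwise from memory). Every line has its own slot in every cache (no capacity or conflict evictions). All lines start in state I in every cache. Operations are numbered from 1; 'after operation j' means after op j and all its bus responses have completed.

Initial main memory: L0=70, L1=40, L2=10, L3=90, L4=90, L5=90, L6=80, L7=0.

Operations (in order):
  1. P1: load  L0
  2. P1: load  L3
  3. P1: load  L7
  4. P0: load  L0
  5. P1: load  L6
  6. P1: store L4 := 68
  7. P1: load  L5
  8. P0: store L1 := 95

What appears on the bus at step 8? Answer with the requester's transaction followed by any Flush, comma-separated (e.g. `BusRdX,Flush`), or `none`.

1. P1: load  L0  bus=[BusRd]  L0: P0=I P1=S  mem[L0]=70
2. P1: load  L3  bus=[BusRd]  L3: P0=I P1=S  mem[L3]=90
3. P1: load  L7  bus=[BusRd]  L7: P0=I P1=S  mem[L7]=0
4. P0: load  L0  bus=[BusRd]  L0: P0=S P1=S  mem[L0]=70
5. P1: load  L6  bus=[BusRd]  L6: P0=I P1=S  mem[L6]=80
6. P1: store L4 := 68  bus=[BusRdX]  L4: P0=I P1=M  mem[L4]=90
7. P1: load  L5  bus=[BusRd]  L5: P0=I P1=S  mem[L5]=90
8. P0: store L1 := 95  bus=[BusRdX]  L1: P0=M P1=I  mem[L1]=40

bus = BusRdX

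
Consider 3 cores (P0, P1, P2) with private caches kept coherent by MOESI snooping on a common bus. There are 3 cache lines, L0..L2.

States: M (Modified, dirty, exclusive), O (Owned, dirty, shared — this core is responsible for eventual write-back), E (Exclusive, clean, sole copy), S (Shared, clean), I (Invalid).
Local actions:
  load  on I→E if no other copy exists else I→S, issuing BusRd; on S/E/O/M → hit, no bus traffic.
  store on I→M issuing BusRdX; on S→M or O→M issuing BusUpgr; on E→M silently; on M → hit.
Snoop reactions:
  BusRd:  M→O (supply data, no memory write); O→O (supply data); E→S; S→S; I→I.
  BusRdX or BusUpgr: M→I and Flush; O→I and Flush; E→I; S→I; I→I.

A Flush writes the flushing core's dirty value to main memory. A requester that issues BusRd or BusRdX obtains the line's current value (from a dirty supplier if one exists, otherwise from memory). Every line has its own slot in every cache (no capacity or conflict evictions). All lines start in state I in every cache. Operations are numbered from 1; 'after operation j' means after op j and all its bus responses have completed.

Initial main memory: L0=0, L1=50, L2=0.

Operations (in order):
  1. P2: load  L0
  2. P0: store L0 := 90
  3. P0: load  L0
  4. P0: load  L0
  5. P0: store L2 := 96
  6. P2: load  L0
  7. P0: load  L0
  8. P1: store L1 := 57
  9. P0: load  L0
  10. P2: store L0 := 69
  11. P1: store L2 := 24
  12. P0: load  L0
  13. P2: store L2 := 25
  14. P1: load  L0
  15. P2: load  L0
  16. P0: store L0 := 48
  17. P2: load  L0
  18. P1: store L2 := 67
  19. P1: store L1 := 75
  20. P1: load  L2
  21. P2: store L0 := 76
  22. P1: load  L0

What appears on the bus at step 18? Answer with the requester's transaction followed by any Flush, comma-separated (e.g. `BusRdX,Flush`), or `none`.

bus = BusRdX,Flush

[1] P2: load  L0 | P0:I, P1:I, P2:E(0) | bus: BusRd
[2] P0: store L0 := 90 | P0:M(90), P1:I, P2:I | bus: BusRdX
[3] P0: load  L0 | P0:M(90), P1:I, P2:I | bus: none
[4] P0: load  L0 | P0:M(90), P1:I, P2:I | bus: none
[5] P0: store L2 := 96 | P0:M(96), P1:I, P2:I | bus: BusRdX
[6] P2: load  L0 | P0:O(90), P1:I, P2:S(90) | bus: BusRd
[7] P0: load  L0 | P0:O(90), P1:I, P2:S(90) | bus: none
[8] P1: store L1 := 57 | P0:I, P1:M(57), P2:I | bus: BusRdX
[9] P0: load  L0 | P0:O(90), P1:I, P2:S(90) | bus: none
[10] P2: store L0 := 69 | P0:I, P1:I, P2:M(69) | bus: BusUpgr,Flush
[11] P1: store L2 := 24 | P0:I, P1:M(24), P2:I | bus: BusRdX,Flush
[12] P0: load  L0 | P0:S(69), P1:I, P2:O(69) | bus: BusRd
[13] P2: store L2 := 25 | P0:I, P1:I, P2:M(25) | bus: BusRdX,Flush
[14] P1: load  L0 | P0:S(69), P1:S(69), P2:O(69) | bus: BusRd
[15] P2: load  L0 | P0:S(69), P1:S(69), P2:O(69) | bus: none
[16] P0: store L0 := 48 | P0:M(48), P1:I, P2:I | bus: BusUpgr,Flush
[17] P2: load  L0 | P0:O(48), P1:I, P2:S(48) | bus: BusRd
[18] P1: store L2 := 67 | P0:I, P1:M(67), P2:I | bus: BusRdX,Flush
[19] P1: store L1 := 75 | P0:I, P1:M(75), P2:I | bus: none
[20] P1: load  L2 | P0:I, P1:M(67), P2:I | bus: none
[21] P2: store L0 := 76 | P0:I, P1:I, P2:M(76) | bus: BusUpgr,Flush
[22] P1: load  L0 | P0:I, P1:S(76), P2:O(76) | bus: BusRd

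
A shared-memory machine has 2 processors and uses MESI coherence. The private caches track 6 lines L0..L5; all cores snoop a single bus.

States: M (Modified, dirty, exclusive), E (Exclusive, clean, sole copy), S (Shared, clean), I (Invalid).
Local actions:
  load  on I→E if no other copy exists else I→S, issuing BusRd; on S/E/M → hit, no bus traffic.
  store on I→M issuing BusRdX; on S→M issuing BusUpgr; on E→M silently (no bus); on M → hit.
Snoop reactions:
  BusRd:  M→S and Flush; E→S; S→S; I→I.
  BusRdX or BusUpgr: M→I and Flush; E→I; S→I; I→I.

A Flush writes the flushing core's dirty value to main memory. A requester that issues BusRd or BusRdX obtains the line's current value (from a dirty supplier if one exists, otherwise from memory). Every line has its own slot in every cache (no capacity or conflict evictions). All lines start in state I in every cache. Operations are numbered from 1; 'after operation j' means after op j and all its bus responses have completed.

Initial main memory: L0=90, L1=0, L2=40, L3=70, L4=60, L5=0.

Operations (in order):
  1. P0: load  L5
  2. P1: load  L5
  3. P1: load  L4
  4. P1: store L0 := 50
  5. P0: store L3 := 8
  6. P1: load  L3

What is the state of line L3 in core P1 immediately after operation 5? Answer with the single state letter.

[1] P0: load  L5 | P0:E(0), P1:I | bus: BusRd
[2] P1: load  L5 | P0:S(0), P1:S(0) | bus: BusRd
[3] P1: load  L4 | P0:I, P1:E(60) | bus: BusRd
[4] P1: store L0 := 50 | P0:I, P1:M(50) | bus: BusRdX
[5] P0: store L3 := 8 | P0:M(8), P1:I | bus: BusRdX
[6] P1: load  L3 | P0:S(8), P1:S(8) | bus: BusRd,Flush

state = I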